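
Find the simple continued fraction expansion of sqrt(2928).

Write x_i = (sqrt(2928) + m_i)/d_i with (m_0, d_0) = (0, 1). a_0 = floor(sqrt(2928)) = 54, since 54^2 = 2916 <= 2928 < 3025 = 55^2.
Iterate m_{i+1} = d_i*a_i - m_i, d_{i+1} = (2928 - m_{i+1}^2)/d_i, a_{i+1} = floor((a_0 + m_{i+1})/d_{i+1}):
  m_1 = 1*54 - 0 = 54, d_1 = (2928 - 54^2)/1 = 12/1 = 12, a_1 = floor((54 + 54)/12) = 9.
  m_2 = 12*9 - 54 = 54, d_2 = (2928 - 54^2)/12 = 12/12 = 1, a_2 = floor((54 + 54)/1) = 108.
  m_3 = 1*108 - 54 = 54, d_3 = (2928 - 54^2)/1 = 12/1 = 12: (m_3, d_3) = (m_1, d_1) = (54, 12), so from here the quotients repeat a_1, a_2; the period length is 2.
Hence the expansion of sqrt(2928) is a_0 = 54 followed by the repeating block 9, 108 (period 2).

[54; (9, 108)]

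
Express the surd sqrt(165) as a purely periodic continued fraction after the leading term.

Write x_i = (sqrt(165) + m_i)/d_i with (m_0, d_0) = (0, 1). a_0 = floor(sqrt(165)) = 12, since 12^2 = 144 <= 165 < 169 = 13^2.
Iterate m_{i+1} = d_i*a_i - m_i, d_{i+1} = (165 - m_{i+1}^2)/d_i, a_{i+1} = floor((a_0 + m_{i+1})/d_{i+1}):
  m_1 = 1*12 - 0 = 12, d_1 = (165 - 12^2)/1 = 21/1 = 21, a_1 = floor((12 + 12)/21) = 1.
  m_2 = 21*1 - 12 = 9, d_2 = (165 - 9^2)/21 = 84/21 = 4, a_2 = floor((12 + 9)/4) = 5.
  m_3 = 4*5 - 9 = 11, d_3 = (165 - 11^2)/4 = 44/4 = 11, a_3 = floor((12 + 11)/11) = 2.
  m_4 = 11*2 - 11 = 11, d_4 = (165 - 11^2)/11 = 44/11 = 4, a_4 = floor((12 + 11)/4) = 5.
  m_5 = 4*5 - 11 = 9, d_5 = (165 - 9^2)/4 = 84/4 = 21, a_5 = floor((12 + 9)/21) = 1.
  m_6 = 21*1 - 9 = 12, d_6 = (165 - 12^2)/21 = 21/21 = 1, a_6 = floor((12 + 12)/1) = 24.
  m_7 = 1*24 - 12 = 12, d_7 = (165 - 12^2)/1 = 21/1 = 21: (m_7, d_7) = (m_1, d_1) = (12, 21), so from here the quotients repeat a_1, ..., a_6; the period length is 6.
Hence the expansion of sqrt(165) is a_0 = 12 followed by the repeating block 1, 5, 2, 5, 1, 24 (period 6).

[12; (1, 5, 2, 5, 1, 24)]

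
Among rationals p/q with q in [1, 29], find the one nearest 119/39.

Expand x = 119/39 as a continued fraction with the Euclidean algorithm:
  119 = 3*39 + 2, so a_0 = 3.
  39 = 19*2 + 1, so a_1 = 19.
  2 = 2*1 + 0, so a_2 = 2.
so x = [3; 19, 2].
Convergents (p_i = a_i*p_{i-1} + p_{i-2}, q_i = a_i*q_{i-1} + q_{i-2} with p_{-2}=0, p_{-1}=1, q_{-2}=1, q_{-1}=0), until the denominator exceeds 29:
  i=0: a_0=3, p_0 = 3*1 + 0 = 3, q_0 = 3*0 + 1 = 1.
  i=1: a_1=19, p_1 = 19*3 + 1 = 58, q_1 = 19*1 + 0 = 19.
  i=2: a_2=2, p_2 = 2*58 + 3 = 119, q_2 = 2*19 + 1 = 39.
q_2 = 39 > 29, so the last convergent with denominator <= 29 is p_1/q_1 = 58/19.
The closest fraction with denominator <= 29 is either p_1/q_1 or the intermediate fraction (k*p_1 + p_0)/(k*q_1 + q_0) with the largest k >= 1 whose denominator stays <= 29; these approach x as k grows, and every other convergent or intermediate fraction in range is farther away.
Largest k: floor((29 - q_0)/q_1) = floor((29 - 1)/19) = 1.
That gives (1*58 + 3)/(1*19 + 1) = 61/20.
Compare the errors: |x - 58/19| = |119*19 - 58*39|/(39*19) = 1/741, and |x - 61/20| = |119*20 - 61*39|/(39*20) = 1/780.
Cross-multiplying, 1*741 = 741 < 780 = 1*780, so 1/780 is smaller: the intermediate fraction 61/20 is closer to x than 58/19.

61/20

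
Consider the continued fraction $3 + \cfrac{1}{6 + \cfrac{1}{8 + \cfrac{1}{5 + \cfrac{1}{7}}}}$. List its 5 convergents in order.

Using the convergent recurrence p_i = a_i*p_{i-1} + p_{i-2}, q_i = a_i*q_{i-1} + q_{i-2} with p_{-2}=0, p_{-1}=1, q_{-2}=1, q_{-1}=0:
  i=0: a_0=3, p_0 = 3*1 + 0 = 3, q_0 = 3*0 + 1 = 1.
  i=1: a_1=6, p_1 = 6*3 + 1 = 19, q_1 = 6*1 + 0 = 6.
  i=2: a_2=8, p_2 = 8*19 + 3 = 155, q_2 = 8*6 + 1 = 49.
  i=3: a_3=5, p_3 = 5*155 + 19 = 794, q_3 = 5*49 + 6 = 251.
  i=4: a_4=7, p_4 = 7*794 + 155 = 5713, q_4 = 7*251 + 49 = 1806.

3/1, 19/6, 155/49, 794/251, 5713/1806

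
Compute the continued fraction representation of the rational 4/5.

[0; 1, 4]

Run the Euclidean algorithm on 4 and 5; the successive quotients are the partial quotients a_0, a_1, ... (each step inverts the fractional part left over by the previous one):
  4 = 0*5 + 4, so a_0 = 0.
  5 = 1*4 + 1, so a_1 = 1.
  4 = 4*1 + 0, so a_2 = 4.
The remainder reaches 0 after 3 divisions, so the expansion has 3 partial quotients, read off in order.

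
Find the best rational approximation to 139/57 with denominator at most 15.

22/9

Expand x = 139/57 as a continued fraction with the Euclidean algorithm:
  139 = 2*57 + 25, so a_0 = 2.
  57 = 2*25 + 7, so a_1 = 2.
  25 = 3*7 + 4, so a_2 = 3.
  7 = 1*4 + 3, so a_3 = 1.
  4 = 1*3 + 1, so a_4 = 1.
  3 = 3*1 + 0, so a_5 = 3.
so x = [2; 2, 3, 1, 1, 3].
Convergents (p_i = a_i*p_{i-1} + p_{i-2}, q_i = a_i*q_{i-1} + q_{i-2} with p_{-2}=0, p_{-1}=1, q_{-2}=1, q_{-1}=0), until the denominator exceeds 15:
  i=0: a_0=2, p_0 = 2*1 + 0 = 2, q_0 = 2*0 + 1 = 1.
  i=1: a_1=2, p_1 = 2*2 + 1 = 5, q_1 = 2*1 + 0 = 2.
  i=2: a_2=3, p_2 = 3*5 + 2 = 17, q_2 = 3*2 + 1 = 7.
  i=3: a_3=1, p_3 = 1*17 + 5 = 22, q_3 = 1*7 + 2 = 9.
  i=4: a_4=1, p_4 = 1*22 + 17 = 39, q_4 = 1*9 + 7 = 16.
q_4 = 16 > 15, so the last convergent with denominator <= 15 is p_3/q_3 = 22/9.
The closest fraction with denominator <= 15 is either p_3/q_3 or the intermediate fraction (k*p_3 + p_2)/(k*q_3 + q_2) with the largest k >= 1 whose denominator stays <= 15; these approach x as k grows, and every other convergent or intermediate fraction in range is farther away.
Largest k: floor((15 - q_2)/q_3) = floor((15 - 7)/9) = 0.
Since k = 0, no intermediate fraction beyond p_3/q_3 has denominator <= 15, so the convergent 22/9 is the closest (its error is |139*9 - 22*57|/(57*9) = 3/513).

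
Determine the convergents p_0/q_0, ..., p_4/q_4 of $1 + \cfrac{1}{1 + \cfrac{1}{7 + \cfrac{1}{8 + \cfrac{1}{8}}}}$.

Using the convergent recurrence p_i = a_i*p_{i-1} + p_{i-2}, q_i = a_i*q_{i-1} + q_{i-2} with p_{-2}=0, p_{-1}=1, q_{-2}=1, q_{-1}=0:
  i=0: a_0=1, p_0 = 1*1 + 0 = 1, q_0 = 1*0 + 1 = 1.
  i=1: a_1=1, p_1 = 1*1 + 1 = 2, q_1 = 1*1 + 0 = 1.
  i=2: a_2=7, p_2 = 7*2 + 1 = 15, q_2 = 7*1 + 1 = 8.
  i=3: a_3=8, p_3 = 8*15 + 2 = 122, q_3 = 8*8 + 1 = 65.
  i=4: a_4=8, p_4 = 8*122 + 15 = 991, q_4 = 8*65 + 8 = 528.

1/1, 2/1, 15/8, 122/65, 991/528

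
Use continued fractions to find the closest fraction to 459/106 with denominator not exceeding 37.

13/3

Expand x = 459/106 as a continued fraction with the Euclidean algorithm:
  459 = 4*106 + 35, so a_0 = 4.
  106 = 3*35 + 1, so a_1 = 3.
  35 = 35*1 + 0, so a_2 = 35.
so x = [4; 3, 35].
Convergents (p_i = a_i*p_{i-1} + p_{i-2}, q_i = a_i*q_{i-1} + q_{i-2} with p_{-2}=0, p_{-1}=1, q_{-2}=1, q_{-1}=0), until the denominator exceeds 37:
  i=0: a_0=4, p_0 = 4*1 + 0 = 4, q_0 = 4*0 + 1 = 1.
  i=1: a_1=3, p_1 = 3*4 + 1 = 13, q_1 = 3*1 + 0 = 3.
  i=2: a_2=35, p_2 = 35*13 + 4 = 459, q_2 = 35*3 + 1 = 106.
q_2 = 106 > 37, so the last convergent with denominator <= 37 is p_1/q_1 = 13/3.
The closest fraction with denominator <= 37 is either p_1/q_1 or the intermediate fraction (k*p_1 + p_0)/(k*q_1 + q_0) with the largest k >= 1 whose denominator stays <= 37; these approach x as k grows, and every other convergent or intermediate fraction in range is farther away.
Largest k: floor((37 - q_0)/q_1) = floor((37 - 1)/3) = 12.
That gives (12*13 + 4)/(12*3 + 1) = 160/37.
Compare the errors: |x - 13/3| = |459*3 - 13*106|/(106*3) = 1/318, and |x - 160/37| = |459*37 - 160*106|/(106*37) = 23/3922.
Cross-multiplying, 1*3922 = 3922 < 7314 = 23*318, so 1/318 is smaller: the convergent 13/3 is closer to x than 160/37.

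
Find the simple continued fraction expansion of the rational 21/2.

[10; 2]

Run the Euclidean algorithm on 21 and 2; the successive quotients are the partial quotients a_0, a_1, ... (each step inverts the fractional part left over by the previous one):
  21 = 10*2 + 1, so a_0 = 10.
  2 = 2*1 + 0, so a_1 = 2.
The remainder reaches 0 after 2 divisions, so the expansion has 2 partial quotients, read off in order.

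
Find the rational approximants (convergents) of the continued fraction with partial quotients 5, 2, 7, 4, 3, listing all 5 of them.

Using the convergent recurrence p_i = a_i*p_{i-1} + p_{i-2}, q_i = a_i*q_{i-1} + q_{i-2} with p_{-2}=0, p_{-1}=1, q_{-2}=1, q_{-1}=0:
  i=0: a_0=5, p_0 = 5*1 + 0 = 5, q_0 = 5*0 + 1 = 1.
  i=1: a_1=2, p_1 = 2*5 + 1 = 11, q_1 = 2*1 + 0 = 2.
  i=2: a_2=7, p_2 = 7*11 + 5 = 82, q_2 = 7*2 + 1 = 15.
  i=3: a_3=4, p_3 = 4*82 + 11 = 339, q_3 = 4*15 + 2 = 62.
  i=4: a_4=3, p_4 = 3*339 + 82 = 1099, q_4 = 3*62 + 15 = 201.

5/1, 11/2, 82/15, 339/62, 1099/201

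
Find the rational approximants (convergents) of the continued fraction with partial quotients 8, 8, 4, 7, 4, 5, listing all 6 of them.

Using the convergent recurrence p_i = a_i*p_{i-1} + p_{i-2}, q_i = a_i*q_{i-1} + q_{i-2} with p_{-2}=0, p_{-1}=1, q_{-2}=1, q_{-1}=0:
  i=0: a_0=8, p_0 = 8*1 + 0 = 8, q_0 = 8*0 + 1 = 1.
  i=1: a_1=8, p_1 = 8*8 + 1 = 65, q_1 = 8*1 + 0 = 8.
  i=2: a_2=4, p_2 = 4*65 + 8 = 268, q_2 = 4*8 + 1 = 33.
  i=3: a_3=7, p_3 = 7*268 + 65 = 1941, q_3 = 7*33 + 8 = 239.
  i=4: a_4=4, p_4 = 4*1941 + 268 = 8032, q_4 = 4*239 + 33 = 989.
  i=5: a_5=5, p_5 = 5*8032 + 1941 = 42101, q_5 = 5*989 + 239 = 5184.

8/1, 65/8, 268/33, 1941/239, 8032/989, 42101/5184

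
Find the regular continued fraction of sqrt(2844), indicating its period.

Write x_i = (sqrt(2844) + m_i)/d_i with (m_0, d_0) = (0, 1). a_0 = floor(sqrt(2844)) = 53, since 53^2 = 2809 <= 2844 < 2916 = 54^2.
Iterate m_{i+1} = d_i*a_i - m_i, d_{i+1} = (2844 - m_{i+1}^2)/d_i, a_{i+1} = floor((a_0 + m_{i+1})/d_{i+1}):
  m_1 = 1*53 - 0 = 53, d_1 = (2844 - 53^2)/1 = 35/1 = 35, a_1 = floor((53 + 53)/35) = 3.
  m_2 = 35*3 - 53 = 52, d_2 = (2844 - 52^2)/35 = 140/35 = 4, a_2 = floor((53 + 52)/4) = 26.
  m_3 = 4*26 - 52 = 52, d_3 = (2844 - 52^2)/4 = 140/4 = 35, a_3 = floor((53 + 52)/35) = 3.
  m_4 = 35*3 - 52 = 53, d_4 = (2844 - 53^2)/35 = 35/35 = 1, a_4 = floor((53 + 53)/1) = 106.
  m_5 = 1*106 - 53 = 53, d_5 = (2844 - 53^2)/1 = 35/1 = 35: (m_5, d_5) = (m_1, d_1) = (53, 35), so from here the quotients repeat a_1, ..., a_4; the period length is 4.
Hence the expansion of sqrt(2844) is a_0 = 53 followed by the repeating block 3, 26, 3, 106 (period 4).

[53; (3, 26, 3, 106)]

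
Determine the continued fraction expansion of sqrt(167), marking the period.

[12; (1, 11, 1, 24)]

Write x_i = (sqrt(167) + m_i)/d_i with (m_0, d_0) = (0, 1). a_0 = floor(sqrt(167)) = 12, since 12^2 = 144 <= 167 < 169 = 13^2.
Iterate m_{i+1} = d_i*a_i - m_i, d_{i+1} = (167 - m_{i+1}^2)/d_i, a_{i+1} = floor((a_0 + m_{i+1})/d_{i+1}):
  m_1 = 1*12 - 0 = 12, d_1 = (167 - 12^2)/1 = 23/1 = 23, a_1 = floor((12 + 12)/23) = 1.
  m_2 = 23*1 - 12 = 11, d_2 = (167 - 11^2)/23 = 46/23 = 2, a_2 = floor((12 + 11)/2) = 11.
  m_3 = 2*11 - 11 = 11, d_3 = (167 - 11^2)/2 = 46/2 = 23, a_3 = floor((12 + 11)/23) = 1.
  m_4 = 23*1 - 11 = 12, d_4 = (167 - 12^2)/23 = 23/23 = 1, a_4 = floor((12 + 12)/1) = 24.
  m_5 = 1*24 - 12 = 12, d_5 = (167 - 12^2)/1 = 23/1 = 23: (m_5, d_5) = (m_1, d_1) = (12, 23), so from here the quotients repeat a_1, ..., a_4; the period length is 4.
Hence the expansion of sqrt(167) is a_0 = 12 followed by the repeating block 1, 11, 1, 24 (period 4).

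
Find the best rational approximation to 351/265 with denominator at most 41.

49/37

Expand x = 351/265 as a continued fraction with the Euclidean algorithm:
  351 = 1*265 + 86, so a_0 = 1.
  265 = 3*86 + 7, so a_1 = 3.
  86 = 12*7 + 2, so a_2 = 12.
  7 = 3*2 + 1, so a_3 = 3.
  2 = 2*1 + 0, so a_4 = 2.
so x = [1; 3, 12, 3, 2].
Convergents (p_i = a_i*p_{i-1} + p_{i-2}, q_i = a_i*q_{i-1} + q_{i-2} with p_{-2}=0, p_{-1}=1, q_{-2}=1, q_{-1}=0), until the denominator exceeds 41:
  i=0: a_0=1, p_0 = 1*1 + 0 = 1, q_0 = 1*0 + 1 = 1.
  i=1: a_1=3, p_1 = 3*1 + 1 = 4, q_1 = 3*1 + 0 = 3.
  i=2: a_2=12, p_2 = 12*4 + 1 = 49, q_2 = 12*3 + 1 = 37.
  i=3: a_3=3, p_3 = 3*49 + 4 = 151, q_3 = 3*37 + 3 = 114.
q_3 = 114 > 41, so the last convergent with denominator <= 41 is p_2/q_2 = 49/37.
The closest fraction with denominator <= 41 is either p_2/q_2 or the intermediate fraction (k*p_2 + p_1)/(k*q_2 + q_1) with the largest k >= 1 whose denominator stays <= 41; these approach x as k grows, and every other convergent or intermediate fraction in range is farther away.
Largest k: floor((41 - q_1)/q_2) = floor((41 - 3)/37) = 1.
That gives (1*49 + 4)/(1*37 + 3) = 53/40.
Compare the errors: |x - 49/37| = |351*37 - 49*265|/(265*37) = 2/9805, and |x - 53/40| = |351*40 - 53*265|/(265*40) = 5/10600.
Cross-multiplying, 2*10600 = 21200 < 49025 = 5*9805, so 2/9805 is smaller: the convergent 49/37 is closer to x than 53/40.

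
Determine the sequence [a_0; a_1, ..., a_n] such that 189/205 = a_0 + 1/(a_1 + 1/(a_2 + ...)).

[0; 1, 11, 1, 4, 3]

Run the Euclidean algorithm on 189 and 205; the successive quotients are the partial quotients a_0, a_1, ... (each step inverts the fractional part left over by the previous one):
  189 = 0*205 + 189, so a_0 = 0.
  205 = 1*189 + 16, so a_1 = 1.
  189 = 11*16 + 13, so a_2 = 11.
  16 = 1*13 + 3, so a_3 = 1.
  13 = 4*3 + 1, so a_4 = 4.
  3 = 3*1 + 0, so a_5 = 3.
The remainder reaches 0 after 6 divisions, so the expansion has 6 partial quotients, read off in order.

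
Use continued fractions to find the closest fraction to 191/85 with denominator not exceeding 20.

Expand x = 191/85 as a continued fraction with the Euclidean algorithm:
  191 = 2*85 + 21, so a_0 = 2.
  85 = 4*21 + 1, so a_1 = 4.
  21 = 21*1 + 0, so a_2 = 21.
so x = [2; 4, 21].
Convergents (p_i = a_i*p_{i-1} + p_{i-2}, q_i = a_i*q_{i-1} + q_{i-2} with p_{-2}=0, p_{-1}=1, q_{-2}=1, q_{-1}=0), until the denominator exceeds 20:
  i=0: a_0=2, p_0 = 2*1 + 0 = 2, q_0 = 2*0 + 1 = 1.
  i=1: a_1=4, p_1 = 4*2 + 1 = 9, q_1 = 4*1 + 0 = 4.
  i=2: a_2=21, p_2 = 21*9 + 2 = 191, q_2 = 21*4 + 1 = 85.
q_2 = 85 > 20, so the last convergent with denominator <= 20 is p_1/q_1 = 9/4.
The closest fraction with denominator <= 20 is either p_1/q_1 or the intermediate fraction (k*p_1 + p_0)/(k*q_1 + q_0) with the largest k >= 1 whose denominator stays <= 20; these approach x as k grows, and every other convergent or intermediate fraction in range is farther away.
Largest k: floor((20 - q_0)/q_1) = floor((20 - 1)/4) = 4.
That gives (4*9 + 2)/(4*4 + 1) = 38/17.
Compare the errors: |x - 9/4| = |191*4 - 9*85|/(85*4) = 1/340, and |x - 38/17| = |191*17 - 38*85|/(85*17) = 17/1445.
Cross-multiplying, 1*1445 = 1445 < 5780 = 17*340, so 1/340 is smaller: the convergent 9/4 is closer to x than 38/17.

9/4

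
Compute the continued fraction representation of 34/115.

[0; 3, 2, 1, 1, 1, 1, 2]

Run the Euclidean algorithm on 34 and 115; the successive quotients are the partial quotients a_0, a_1, ... (each step inverts the fractional part left over by the previous one):
  34 = 0*115 + 34, so a_0 = 0.
  115 = 3*34 + 13, so a_1 = 3.
  34 = 2*13 + 8, so a_2 = 2.
  13 = 1*8 + 5, so a_3 = 1.
  8 = 1*5 + 3, so a_4 = 1.
  5 = 1*3 + 2, so a_5 = 1.
  3 = 1*2 + 1, so a_6 = 1.
  2 = 2*1 + 0, so a_7 = 2.
The remainder reaches 0 after 8 divisions, so the expansion has 8 partial quotients, read off in order.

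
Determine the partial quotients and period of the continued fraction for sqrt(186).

[13; (1, 1, 1, 3, 4, 3, 1, 1, 1, 26)]

Write x_i = (sqrt(186) + m_i)/d_i with (m_0, d_0) = (0, 1). a_0 = floor(sqrt(186)) = 13, since 13^2 = 169 <= 186 < 196 = 14^2.
Iterate m_{i+1} = d_i*a_i - m_i, d_{i+1} = (186 - m_{i+1}^2)/d_i, a_{i+1} = floor((a_0 + m_{i+1})/d_{i+1}):
  m_1 = 1*13 - 0 = 13, d_1 = (186 - 13^2)/1 = 17/1 = 17, a_1 = floor((13 + 13)/17) = 1.
  m_2 = 17*1 - 13 = 4, d_2 = (186 - 4^2)/17 = 170/17 = 10, a_2 = floor((13 + 4)/10) = 1.
  m_3 = 10*1 - 4 = 6, d_3 = (186 - 6^2)/10 = 150/10 = 15, a_3 = floor((13 + 6)/15) = 1.
  m_4 = 15*1 - 6 = 9, d_4 = (186 - 9^2)/15 = 105/15 = 7, a_4 = floor((13 + 9)/7) = 3.
  m_5 = 7*3 - 9 = 12, d_5 = (186 - 12^2)/7 = 42/7 = 6, a_5 = floor((13 + 12)/6) = 4.
  m_6 = 6*4 - 12 = 12, d_6 = (186 - 12^2)/6 = 42/6 = 7, a_6 = floor((13 + 12)/7) = 3.
  m_7 = 7*3 - 12 = 9, d_7 = (186 - 9^2)/7 = 105/7 = 15, a_7 = floor((13 + 9)/15) = 1.
  m_8 = 15*1 - 9 = 6, d_8 = (186 - 6^2)/15 = 150/15 = 10, a_8 = floor((13 + 6)/10) = 1.
  m_9 = 10*1 - 6 = 4, d_9 = (186 - 4^2)/10 = 170/10 = 17, a_9 = floor((13 + 4)/17) = 1.
  m_10 = 17*1 - 4 = 13, d_10 = (186 - 13^2)/17 = 17/17 = 1, a_10 = floor((13 + 13)/1) = 26.
  m_11 = 1*26 - 13 = 13, d_11 = (186 - 13^2)/1 = 17/1 = 17: (m_11, d_11) = (m_1, d_1) = (13, 17), so from here the quotients repeat a_1, ..., a_10; the period length is 10.
Hence the expansion of sqrt(186) is a_0 = 13 followed by the repeating block 1, 1, 1, 3, 4, 3, 1, 1, 1, 26 (period 10).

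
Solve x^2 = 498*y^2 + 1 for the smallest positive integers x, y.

First expand sqrt(498) as a continued fraction. With x_i = (sqrt(498) + m_i)/d_i and (m_0, d_0) = (0, 1): a_0 = floor(sqrt(498)) = 22, since 22^2 = 484 <= 498 < 529 = 23^2.
Iterate m_{i+1} = d_i*a_i - m_i, d_{i+1} = (498 - m_{i+1}^2)/d_i, a_{i+1} = floor((a_0 + m_{i+1})/d_{i+1}):
  m_1 = 1*22 - 0 = 22, d_1 = (498 - 22^2)/1 = 14/1 = 14, a_1 = floor((22 + 22)/14) = 3.
  m_2 = 14*3 - 22 = 20, d_2 = (498 - 20^2)/14 = 98/14 = 7, a_2 = floor((22 + 20)/7) = 6.
  m_3 = 7*6 - 20 = 22, d_3 = (498 - 22^2)/7 = 14/7 = 2, a_3 = floor((22 + 22)/2) = 22.
  m_4 = 2*22 - 22 = 22, d_4 = (498 - 22^2)/2 = 14/2 = 7, a_4 = floor((22 + 22)/7) = 6.
  m_5 = 7*6 - 22 = 20, d_5 = (498 - 20^2)/7 = 98/7 = 14, a_5 = floor((22 + 20)/14) = 3.
  m_6 = 14*3 - 20 = 22, d_6 = (498 - 22^2)/14 = 14/14 = 1, a_6 = floor((22 + 22)/1) = 44.
  m_7 = 1*44 - 22 = 22, d_7 = (498 - 22^2)/1 = 14/1 = 14: (m_7, d_7) = (m_1, d_1) = (22, 14), so from here the quotients repeat a_1, ..., a_6; the period length is 6.
So sqrt(498) = [22; (3, 6, 22, 6, 3, 44)] with period length k = 6.
k is even, so the fundamental solution of x^2 - 498y^2 = 1 is (p_{k-1}, q_{k-1}) = (p_5, q_5); compute convergents through index 5.
Convergents (p_i = a_i*p_{i-1} + p_{i-2}, q_i = a_i*q_{i-1} + q_{i-2} with p_{-2}=0, p_{-1}=1, q_{-2}=1, q_{-1}=0):
  i=0: a_0=22, p_0 = 22*1 + 0 = 22, q_0 = 22*0 + 1 = 1.
  i=1: a_1=3, p_1 = 3*22 + 1 = 67, q_1 = 3*1 + 0 = 3.
  i=2: a_2=6, p_2 = 6*67 + 22 = 424, q_2 = 6*3 + 1 = 19.
  i=3: a_3=22, p_3 = 22*424 + 67 = 9395, q_3 = 22*19 + 3 = 421.
  i=4: a_4=6, p_4 = 6*9395 + 424 = 56794, q_4 = 6*421 + 19 = 2545.
  i=5: a_5=3, p_5 = 3*56794 + 9395 = 179777, q_5 = 3*2545 + 421 = 8056.
Check: 179777^2 - 498*8056^2 = 32319769729 - 32319769728 = 1, so (x, y) = (179777, 8056) solves the equation, and by the theorem it is the least positive solution.

(x, y) = (179777, 8056)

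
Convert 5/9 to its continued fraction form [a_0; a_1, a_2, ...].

Run the Euclidean algorithm on 5 and 9; the successive quotients are the partial quotients a_0, a_1, ... (each step inverts the fractional part left over by the previous one):
  5 = 0*9 + 5, so a_0 = 0.
  9 = 1*5 + 4, so a_1 = 1.
  5 = 1*4 + 1, so a_2 = 1.
  4 = 4*1 + 0, so a_3 = 4.
The remainder reaches 0 after 4 divisions, so the expansion has 4 partial quotients, read off in order.

[0; 1, 1, 4]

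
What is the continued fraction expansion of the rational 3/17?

Run the Euclidean algorithm on 3 and 17; the successive quotients are the partial quotients a_0, a_1, ... (each step inverts the fractional part left over by the previous one):
  3 = 0*17 + 3, so a_0 = 0.
  17 = 5*3 + 2, so a_1 = 5.
  3 = 1*2 + 1, so a_2 = 1.
  2 = 2*1 + 0, so a_3 = 2.
The remainder reaches 0 after 4 divisions, so the expansion has 4 partial quotients, read off in order.

[0; 5, 1, 2]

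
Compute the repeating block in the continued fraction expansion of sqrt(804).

[28; (2, 1, 4, 2, 18, 2, 4, 1, 2, 56)]

Write x_i = (sqrt(804) + m_i)/d_i with (m_0, d_0) = (0, 1). a_0 = floor(sqrt(804)) = 28, since 28^2 = 784 <= 804 < 841 = 29^2.
Iterate m_{i+1} = d_i*a_i - m_i, d_{i+1} = (804 - m_{i+1}^2)/d_i, a_{i+1} = floor((a_0 + m_{i+1})/d_{i+1}):
  m_1 = 1*28 - 0 = 28, d_1 = (804 - 28^2)/1 = 20/1 = 20, a_1 = floor((28 + 28)/20) = 2.
  m_2 = 20*2 - 28 = 12, d_2 = (804 - 12^2)/20 = 660/20 = 33, a_2 = floor((28 + 12)/33) = 1.
  m_3 = 33*1 - 12 = 21, d_3 = (804 - 21^2)/33 = 363/33 = 11, a_3 = floor((28 + 21)/11) = 4.
  m_4 = 11*4 - 21 = 23, d_4 = (804 - 23^2)/11 = 275/11 = 25, a_4 = floor((28 + 23)/25) = 2.
  m_5 = 25*2 - 23 = 27, d_5 = (804 - 27^2)/25 = 75/25 = 3, a_5 = floor((28 + 27)/3) = 18.
  m_6 = 3*18 - 27 = 27, d_6 = (804 - 27^2)/3 = 75/3 = 25, a_6 = floor((28 + 27)/25) = 2.
  m_7 = 25*2 - 27 = 23, d_7 = (804 - 23^2)/25 = 275/25 = 11, a_7 = floor((28 + 23)/11) = 4.
  m_8 = 11*4 - 23 = 21, d_8 = (804 - 21^2)/11 = 363/11 = 33, a_8 = floor((28 + 21)/33) = 1.
  m_9 = 33*1 - 21 = 12, d_9 = (804 - 12^2)/33 = 660/33 = 20, a_9 = floor((28 + 12)/20) = 2.
  m_10 = 20*2 - 12 = 28, d_10 = (804 - 28^2)/20 = 20/20 = 1, a_10 = floor((28 + 28)/1) = 56.
  m_11 = 1*56 - 28 = 28, d_11 = (804 - 28^2)/1 = 20/1 = 20: (m_11, d_11) = (m_1, d_1) = (28, 20), so from here the quotients repeat a_1, ..., a_10; the period length is 10.
Hence the expansion of sqrt(804) is a_0 = 28 followed by the repeating block 2, 1, 4, 2, 18, 2, 4, 1, 2, 56 (period 10).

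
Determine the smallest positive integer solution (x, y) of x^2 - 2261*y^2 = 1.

(x, y) = (951, 20)

First expand sqrt(2261) as a continued fraction. With x_i = (sqrt(2261) + m_i)/d_i and (m_0, d_0) = (0, 1): a_0 = floor(sqrt(2261)) = 47, since 47^2 = 2209 <= 2261 < 2304 = 48^2.
Iterate m_{i+1} = d_i*a_i - m_i, d_{i+1} = (2261 - m_{i+1}^2)/d_i, a_{i+1} = floor((a_0 + m_{i+1})/d_{i+1}):
  m_1 = 1*47 - 0 = 47, d_1 = (2261 - 47^2)/1 = 52/1 = 52, a_1 = floor((47 + 47)/52) = 1.
  m_2 = 52*1 - 47 = 5, d_2 = (2261 - 5^2)/52 = 2236/52 = 43, a_2 = floor((47 + 5)/43) = 1.
  m_3 = 43*1 - 5 = 38, d_3 = (2261 - 38^2)/43 = 817/43 = 19, a_3 = floor((47 + 38)/19) = 4.
  m_4 = 19*4 - 38 = 38, d_4 = (2261 - 38^2)/19 = 817/19 = 43, a_4 = floor((47 + 38)/43) = 1.
  m_5 = 43*1 - 38 = 5, d_5 = (2261 - 5^2)/43 = 2236/43 = 52, a_5 = floor((47 + 5)/52) = 1.
  m_6 = 52*1 - 5 = 47, d_6 = (2261 - 47^2)/52 = 52/52 = 1, a_6 = floor((47 + 47)/1) = 94.
  m_7 = 1*94 - 47 = 47, d_7 = (2261 - 47^2)/1 = 52/1 = 52: (m_7, d_7) = (m_1, d_1) = (47, 52), so from here the quotients repeat a_1, ..., a_6; the period length is 6.
So sqrt(2261) = [47; (1, 1, 4, 1, 1, 94)] with period length k = 6.
k is even, so the fundamental solution of x^2 - 2261y^2 = 1 is (p_{k-1}, q_{k-1}) = (p_5, q_5); compute convergents through index 5.
Convergents (p_i = a_i*p_{i-1} + p_{i-2}, q_i = a_i*q_{i-1} + q_{i-2} with p_{-2}=0, p_{-1}=1, q_{-2}=1, q_{-1}=0):
  i=0: a_0=47, p_0 = 47*1 + 0 = 47, q_0 = 47*0 + 1 = 1.
  i=1: a_1=1, p_1 = 1*47 + 1 = 48, q_1 = 1*1 + 0 = 1.
  i=2: a_2=1, p_2 = 1*48 + 47 = 95, q_2 = 1*1 + 1 = 2.
  i=3: a_3=4, p_3 = 4*95 + 48 = 428, q_3 = 4*2 + 1 = 9.
  i=4: a_4=1, p_4 = 1*428 + 95 = 523, q_4 = 1*9 + 2 = 11.
  i=5: a_5=1, p_5 = 1*523 + 428 = 951, q_5 = 1*11 + 9 = 20.
Check: 951^2 - 2261*20^2 = 904401 - 904400 = 1, so (x, y) = (951, 20) solves the equation, and by the theorem it is the least positive solution.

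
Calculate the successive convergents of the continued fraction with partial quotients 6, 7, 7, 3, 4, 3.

Using the convergent recurrence p_i = a_i*p_{i-1} + p_{i-2}, q_i = a_i*q_{i-1} + q_{i-2} with p_{-2}=0, p_{-1}=1, q_{-2}=1, q_{-1}=0:
  i=0: a_0=6, p_0 = 6*1 + 0 = 6, q_0 = 6*0 + 1 = 1.
  i=1: a_1=7, p_1 = 7*6 + 1 = 43, q_1 = 7*1 + 0 = 7.
  i=2: a_2=7, p_2 = 7*43 + 6 = 307, q_2 = 7*7 + 1 = 50.
  i=3: a_3=3, p_3 = 3*307 + 43 = 964, q_3 = 3*50 + 7 = 157.
  i=4: a_4=4, p_4 = 4*964 + 307 = 4163, q_4 = 4*157 + 50 = 678.
  i=5: a_5=3, p_5 = 3*4163 + 964 = 13453, q_5 = 3*678 + 157 = 2191.

6/1, 43/7, 307/50, 964/157, 4163/678, 13453/2191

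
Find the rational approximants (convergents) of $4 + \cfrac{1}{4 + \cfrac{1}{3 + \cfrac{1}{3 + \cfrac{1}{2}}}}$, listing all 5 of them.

Using the convergent recurrence p_i = a_i*p_{i-1} + p_{i-2}, q_i = a_i*q_{i-1} + q_{i-2} with p_{-2}=0, p_{-1}=1, q_{-2}=1, q_{-1}=0:
  i=0: a_0=4, p_0 = 4*1 + 0 = 4, q_0 = 4*0 + 1 = 1.
  i=1: a_1=4, p_1 = 4*4 + 1 = 17, q_1 = 4*1 + 0 = 4.
  i=2: a_2=3, p_2 = 3*17 + 4 = 55, q_2 = 3*4 + 1 = 13.
  i=3: a_3=3, p_3 = 3*55 + 17 = 182, q_3 = 3*13 + 4 = 43.
  i=4: a_4=2, p_4 = 2*182 + 55 = 419, q_4 = 2*43 + 13 = 99.

4/1, 17/4, 55/13, 182/43, 419/99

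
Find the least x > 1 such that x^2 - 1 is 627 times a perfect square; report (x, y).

(x, y) = (626, 25)

First expand sqrt(627) as a continued fraction. With x_i = (sqrt(627) + m_i)/d_i and (m_0, d_0) = (0, 1): a_0 = floor(sqrt(627)) = 25, since 25^2 = 625 <= 627 < 676 = 26^2.
Iterate m_{i+1} = d_i*a_i - m_i, d_{i+1} = (627 - m_{i+1}^2)/d_i, a_{i+1} = floor((a_0 + m_{i+1})/d_{i+1}):
  m_1 = 1*25 - 0 = 25, d_1 = (627 - 25^2)/1 = 2/1 = 2, a_1 = floor((25 + 25)/2) = 25.
  m_2 = 2*25 - 25 = 25, d_2 = (627 - 25^2)/2 = 2/2 = 1, a_2 = floor((25 + 25)/1) = 50.
  m_3 = 1*50 - 25 = 25, d_3 = (627 - 25^2)/1 = 2/1 = 2: (m_3, d_3) = (m_1, d_1) = (25, 2), so from here the quotients repeat a_1, a_2; the period length is 2.
So sqrt(627) = [25; (25, 50)] with period length k = 2.
k is even, so the fundamental solution of x^2 - 627y^2 = 1 is (p_{k-1}, q_{k-1}) = (p_1, q_1); compute convergents through index 1.
Convergents (p_i = a_i*p_{i-1} + p_{i-2}, q_i = a_i*q_{i-1} + q_{i-2} with p_{-2}=0, p_{-1}=1, q_{-2}=1, q_{-1}=0):
  i=0: a_0=25, p_0 = 25*1 + 0 = 25, q_0 = 25*0 + 1 = 1.
  i=1: a_1=25, p_1 = 25*25 + 1 = 626, q_1 = 25*1 + 0 = 25.
Check: 626^2 - 627*25^2 = 391876 - 391875 = 1, so (x, y) = (626, 25) solves the equation, and by the theorem it is the least positive solution.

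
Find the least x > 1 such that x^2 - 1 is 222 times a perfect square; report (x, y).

First expand sqrt(222) as a continued fraction. With x_i = (sqrt(222) + m_i)/d_i and (m_0, d_0) = (0, 1): a_0 = floor(sqrt(222)) = 14, since 14^2 = 196 <= 222 < 225 = 15^2.
Iterate m_{i+1} = d_i*a_i - m_i, d_{i+1} = (222 - m_{i+1}^2)/d_i, a_{i+1} = floor((a_0 + m_{i+1})/d_{i+1}):
  m_1 = 1*14 - 0 = 14, d_1 = (222 - 14^2)/1 = 26/1 = 26, a_1 = floor((14 + 14)/26) = 1.
  m_2 = 26*1 - 14 = 12, d_2 = (222 - 12^2)/26 = 78/26 = 3, a_2 = floor((14 + 12)/3) = 8.
  m_3 = 3*8 - 12 = 12, d_3 = (222 - 12^2)/3 = 78/3 = 26, a_3 = floor((14 + 12)/26) = 1.
  m_4 = 26*1 - 12 = 14, d_4 = (222 - 14^2)/26 = 26/26 = 1, a_4 = floor((14 + 14)/1) = 28.
  m_5 = 1*28 - 14 = 14, d_5 = (222 - 14^2)/1 = 26/1 = 26: (m_5, d_5) = (m_1, d_1) = (14, 26), so from here the quotients repeat a_1, ..., a_4; the period length is 4.
So sqrt(222) = [14; (1, 8, 1, 28)] with period length k = 4.
k is even, so the fundamental solution of x^2 - 222y^2 = 1 is (p_{k-1}, q_{k-1}) = (p_3, q_3); compute convergents through index 3.
Convergents (p_i = a_i*p_{i-1} + p_{i-2}, q_i = a_i*q_{i-1} + q_{i-2} with p_{-2}=0, p_{-1}=1, q_{-2}=1, q_{-1}=0):
  i=0: a_0=14, p_0 = 14*1 + 0 = 14, q_0 = 14*0 + 1 = 1.
  i=1: a_1=1, p_1 = 1*14 + 1 = 15, q_1 = 1*1 + 0 = 1.
  i=2: a_2=8, p_2 = 8*15 + 14 = 134, q_2 = 8*1 + 1 = 9.
  i=3: a_3=1, p_3 = 1*134 + 15 = 149, q_3 = 1*9 + 1 = 10.
Check: 149^2 - 222*10^2 = 22201 - 22200 = 1, so (x, y) = (149, 10) solves the equation, and by the theorem it is the least positive solution.

(x, y) = (149, 10)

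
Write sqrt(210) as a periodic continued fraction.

Write x_i = (sqrt(210) + m_i)/d_i with (m_0, d_0) = (0, 1). a_0 = floor(sqrt(210)) = 14, since 14^2 = 196 <= 210 < 225 = 15^2.
Iterate m_{i+1} = d_i*a_i - m_i, d_{i+1} = (210 - m_{i+1}^2)/d_i, a_{i+1} = floor((a_0 + m_{i+1})/d_{i+1}):
  m_1 = 1*14 - 0 = 14, d_1 = (210 - 14^2)/1 = 14/1 = 14, a_1 = floor((14 + 14)/14) = 2.
  m_2 = 14*2 - 14 = 14, d_2 = (210 - 14^2)/14 = 14/14 = 1, a_2 = floor((14 + 14)/1) = 28.
  m_3 = 1*28 - 14 = 14, d_3 = (210 - 14^2)/1 = 14/1 = 14: (m_3, d_3) = (m_1, d_1) = (14, 14), so from here the quotients repeat a_1, a_2; the period length is 2.
Hence the expansion of sqrt(210) is a_0 = 14 followed by the repeating block 2, 28 (period 2).

[14; (2, 28)]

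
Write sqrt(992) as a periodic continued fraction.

[31; (2, 62)]

Write x_i = (sqrt(992) + m_i)/d_i with (m_0, d_0) = (0, 1). a_0 = floor(sqrt(992)) = 31, since 31^2 = 961 <= 992 < 1024 = 32^2.
Iterate m_{i+1} = d_i*a_i - m_i, d_{i+1} = (992 - m_{i+1}^2)/d_i, a_{i+1} = floor((a_0 + m_{i+1})/d_{i+1}):
  m_1 = 1*31 - 0 = 31, d_1 = (992 - 31^2)/1 = 31/1 = 31, a_1 = floor((31 + 31)/31) = 2.
  m_2 = 31*2 - 31 = 31, d_2 = (992 - 31^2)/31 = 31/31 = 1, a_2 = floor((31 + 31)/1) = 62.
  m_3 = 1*62 - 31 = 31, d_3 = (992 - 31^2)/1 = 31/1 = 31: (m_3, d_3) = (m_1, d_1) = (31, 31), so from here the quotients repeat a_1, a_2; the period length is 2.
Hence the expansion of sqrt(992) is a_0 = 31 followed by the repeating block 2, 62 (period 2).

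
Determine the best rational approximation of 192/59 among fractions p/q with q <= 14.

13/4

Expand x = 192/59 as a continued fraction with the Euclidean algorithm:
  192 = 3*59 + 15, so a_0 = 3.
  59 = 3*15 + 14, so a_1 = 3.
  15 = 1*14 + 1, so a_2 = 1.
  14 = 14*1 + 0, so a_3 = 14.
so x = [3; 3, 1, 14].
Convergents (p_i = a_i*p_{i-1} + p_{i-2}, q_i = a_i*q_{i-1} + q_{i-2} with p_{-2}=0, p_{-1}=1, q_{-2}=1, q_{-1}=0), until the denominator exceeds 14:
  i=0: a_0=3, p_0 = 3*1 + 0 = 3, q_0 = 3*0 + 1 = 1.
  i=1: a_1=3, p_1 = 3*3 + 1 = 10, q_1 = 3*1 + 0 = 3.
  i=2: a_2=1, p_2 = 1*10 + 3 = 13, q_2 = 1*3 + 1 = 4.
  i=3: a_3=14, p_3 = 14*13 + 10 = 192, q_3 = 14*4 + 3 = 59.
q_3 = 59 > 14, so the last convergent with denominator <= 14 is p_2/q_2 = 13/4.
The closest fraction with denominator <= 14 is either p_2/q_2 or the intermediate fraction (k*p_2 + p_1)/(k*q_2 + q_1) with the largest k >= 1 whose denominator stays <= 14; these approach x as k grows, and every other convergent or intermediate fraction in range is farther away.
Largest k: floor((14 - q_1)/q_2) = floor((14 - 3)/4) = 2.
That gives (2*13 + 10)/(2*4 + 3) = 36/11.
Compare the errors: |x - 13/4| = |192*4 - 13*59|/(59*4) = 1/236, and |x - 36/11| = |192*11 - 36*59|/(59*11) = 12/649.
Cross-multiplying, 1*649 = 649 < 2832 = 12*236, so 1/236 is smaller: the convergent 13/4 is closer to x than 36/11.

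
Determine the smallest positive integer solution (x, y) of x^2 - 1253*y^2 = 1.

First expand sqrt(1253) as a continued fraction. With x_i = (sqrt(1253) + m_i)/d_i and (m_0, d_0) = (0, 1): a_0 = floor(sqrt(1253)) = 35, since 35^2 = 1225 <= 1253 < 1296 = 36^2.
Iterate m_{i+1} = d_i*a_i - m_i, d_{i+1} = (1253 - m_{i+1}^2)/d_i, a_{i+1} = floor((a_0 + m_{i+1})/d_{i+1}):
  m_1 = 1*35 - 0 = 35, d_1 = (1253 - 35^2)/1 = 28/1 = 28, a_1 = floor((35 + 35)/28) = 2.
  m_2 = 28*2 - 35 = 21, d_2 = (1253 - 21^2)/28 = 812/28 = 29, a_2 = floor((35 + 21)/29) = 1.
  m_3 = 29*1 - 21 = 8, d_3 = (1253 - 8^2)/29 = 1189/29 = 41, a_3 = floor((35 + 8)/41) = 1.
  m_4 = 41*1 - 8 = 33, d_4 = (1253 - 33^2)/41 = 164/41 = 4, a_4 = floor((35 + 33)/4) = 17.
  m_5 = 4*17 - 33 = 35, d_5 = (1253 - 35^2)/4 = 28/4 = 7, a_5 = floor((35 + 35)/7) = 10.
  m_6 = 7*10 - 35 = 35, d_6 = (1253 - 35^2)/7 = 28/7 = 4, a_6 = floor((35 + 35)/4) = 17.
  m_7 = 4*17 - 35 = 33, d_7 = (1253 - 33^2)/4 = 164/4 = 41, a_7 = floor((35 + 33)/41) = 1.
  m_8 = 41*1 - 33 = 8, d_8 = (1253 - 8^2)/41 = 1189/41 = 29, a_8 = floor((35 + 8)/29) = 1.
  m_9 = 29*1 - 8 = 21, d_9 = (1253 - 21^2)/29 = 812/29 = 28, a_9 = floor((35 + 21)/28) = 2.
  m_10 = 28*2 - 21 = 35, d_10 = (1253 - 35^2)/28 = 28/28 = 1, a_10 = floor((35 + 35)/1) = 70.
  m_11 = 1*70 - 35 = 35, d_11 = (1253 - 35^2)/1 = 28/1 = 28: (m_11, d_11) = (m_1, d_1) = (35, 28), so from here the quotients repeat a_1, ..., a_10; the period length is 10.
So sqrt(1253) = [35; (2, 1, 1, 17, 10, 17, 1, 1, 2, 70)] with period length k = 10.
k is even, so the fundamental solution of x^2 - 1253y^2 = 1 is (p_{k-1}, q_{k-1}) = (p_9, q_9); compute convergents through index 9.
Convergents (p_i = a_i*p_{i-1} + p_{i-2}, q_i = a_i*q_{i-1} + q_{i-2} with p_{-2}=0, p_{-1}=1, q_{-2}=1, q_{-1}=0):
  i=0: a_0=35, p_0 = 35*1 + 0 = 35, q_0 = 35*0 + 1 = 1.
  i=1: a_1=2, p_1 = 2*35 + 1 = 71, q_1 = 2*1 + 0 = 2.
  i=2: a_2=1, p_2 = 1*71 + 35 = 106, q_2 = 1*2 + 1 = 3.
  i=3: a_3=1, p_3 = 1*106 + 71 = 177, q_3 = 1*3 + 2 = 5.
  i=4: a_4=17, p_4 = 17*177 + 106 = 3115, q_4 = 17*5 + 3 = 88.
  i=5: a_5=10, p_5 = 10*3115 + 177 = 31327, q_5 = 10*88 + 5 = 885.
  i=6: a_6=17, p_6 = 17*31327 + 3115 = 535674, q_6 = 17*885 + 88 = 15133.
  i=7: a_7=1, p_7 = 1*535674 + 31327 = 567001, q_7 = 1*15133 + 885 = 16018.
  i=8: a_8=1, p_8 = 1*567001 + 535674 = 1102675, q_8 = 1*16018 + 15133 = 31151.
  i=9: a_9=2, p_9 = 2*1102675 + 567001 = 2772351, q_9 = 2*31151 + 16018 = 78320.
Check: 2772351^2 - 1253*78320^2 = 7685930067201 - 7685930067200 = 1, so (x, y) = (2772351, 78320) solves the equation, and by the theorem it is the least positive solution.

(x, y) = (2772351, 78320)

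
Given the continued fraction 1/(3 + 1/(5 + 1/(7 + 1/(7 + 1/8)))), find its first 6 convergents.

0/1, 1/3, 5/16, 36/115, 257/821, 2092/6683

Using the convergent recurrence p_i = a_i*p_{i-1} + p_{i-2}, q_i = a_i*q_{i-1} + q_{i-2} with p_{-2}=0, p_{-1}=1, q_{-2}=1, q_{-1}=0:
  i=0: a_0=0, p_0 = 0*1 + 0 = 0, q_0 = 0*0 + 1 = 1.
  i=1: a_1=3, p_1 = 3*0 + 1 = 1, q_1 = 3*1 + 0 = 3.
  i=2: a_2=5, p_2 = 5*1 + 0 = 5, q_2 = 5*3 + 1 = 16.
  i=3: a_3=7, p_3 = 7*5 + 1 = 36, q_3 = 7*16 + 3 = 115.
  i=4: a_4=7, p_4 = 7*36 + 5 = 257, q_4 = 7*115 + 16 = 821.
  i=5: a_5=8, p_5 = 8*257 + 36 = 2092, q_5 = 8*821 + 115 = 6683.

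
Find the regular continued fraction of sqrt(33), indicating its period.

[5; (1, 2, 1, 10)]

Write x_i = (sqrt(33) + m_i)/d_i with (m_0, d_0) = (0, 1). a_0 = floor(sqrt(33)) = 5, since 5^2 = 25 <= 33 < 36 = 6^2.
Iterate m_{i+1} = d_i*a_i - m_i, d_{i+1} = (33 - m_{i+1}^2)/d_i, a_{i+1} = floor((a_0 + m_{i+1})/d_{i+1}):
  m_1 = 1*5 - 0 = 5, d_1 = (33 - 5^2)/1 = 8/1 = 8, a_1 = floor((5 + 5)/8) = 1.
  m_2 = 8*1 - 5 = 3, d_2 = (33 - 3^2)/8 = 24/8 = 3, a_2 = floor((5 + 3)/3) = 2.
  m_3 = 3*2 - 3 = 3, d_3 = (33 - 3^2)/3 = 24/3 = 8, a_3 = floor((5 + 3)/8) = 1.
  m_4 = 8*1 - 3 = 5, d_4 = (33 - 5^2)/8 = 8/8 = 1, a_4 = floor((5 + 5)/1) = 10.
  m_5 = 1*10 - 5 = 5, d_5 = (33 - 5^2)/1 = 8/1 = 8: (m_5, d_5) = (m_1, d_1) = (5, 8), so from here the quotients repeat a_1, ..., a_4; the period length is 4.
Hence the expansion of sqrt(33) is a_0 = 5 followed by the repeating block 1, 2, 1, 10 (period 4).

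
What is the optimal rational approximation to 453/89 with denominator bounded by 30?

56/11

Expand x = 453/89 as a continued fraction with the Euclidean algorithm:
  453 = 5*89 + 8, so a_0 = 5.
  89 = 11*8 + 1, so a_1 = 11.
  8 = 8*1 + 0, so a_2 = 8.
so x = [5; 11, 8].
Convergents (p_i = a_i*p_{i-1} + p_{i-2}, q_i = a_i*q_{i-1} + q_{i-2} with p_{-2}=0, p_{-1}=1, q_{-2}=1, q_{-1}=0), until the denominator exceeds 30:
  i=0: a_0=5, p_0 = 5*1 + 0 = 5, q_0 = 5*0 + 1 = 1.
  i=1: a_1=11, p_1 = 11*5 + 1 = 56, q_1 = 11*1 + 0 = 11.
  i=2: a_2=8, p_2 = 8*56 + 5 = 453, q_2 = 8*11 + 1 = 89.
q_2 = 89 > 30, so the last convergent with denominator <= 30 is p_1/q_1 = 56/11.
The closest fraction with denominator <= 30 is either p_1/q_1 or the intermediate fraction (k*p_1 + p_0)/(k*q_1 + q_0) with the largest k >= 1 whose denominator stays <= 30; these approach x as k grows, and every other convergent or intermediate fraction in range is farther away.
Largest k: floor((30 - q_0)/q_1) = floor((30 - 1)/11) = 2.
That gives (2*56 + 5)/(2*11 + 1) = 117/23.
Compare the errors: |x - 56/11| = |453*11 - 56*89|/(89*11) = 1/979, and |x - 117/23| = |453*23 - 117*89|/(89*23) = 6/2047.
Cross-multiplying, 1*2047 = 2047 < 5874 = 6*979, so 1/979 is smaller: the convergent 56/11 is closer to x than 117/23.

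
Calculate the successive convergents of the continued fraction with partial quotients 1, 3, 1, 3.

1/1, 4/3, 5/4, 19/15

Using the convergent recurrence p_i = a_i*p_{i-1} + p_{i-2}, q_i = a_i*q_{i-1} + q_{i-2} with p_{-2}=0, p_{-1}=1, q_{-2}=1, q_{-1}=0:
  i=0: a_0=1, p_0 = 1*1 + 0 = 1, q_0 = 1*0 + 1 = 1.
  i=1: a_1=3, p_1 = 3*1 + 1 = 4, q_1 = 3*1 + 0 = 3.
  i=2: a_2=1, p_2 = 1*4 + 1 = 5, q_2 = 1*3 + 1 = 4.
  i=3: a_3=3, p_3 = 3*5 + 4 = 19, q_3 = 3*4 + 3 = 15.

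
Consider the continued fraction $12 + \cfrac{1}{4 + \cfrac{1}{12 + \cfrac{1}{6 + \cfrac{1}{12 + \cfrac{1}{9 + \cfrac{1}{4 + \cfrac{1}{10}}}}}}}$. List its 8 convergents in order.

Using the convergent recurrence p_i = a_i*p_{i-1} + p_{i-2}, q_i = a_i*q_{i-1} + q_{i-2} with p_{-2}=0, p_{-1}=1, q_{-2}=1, q_{-1}=0:
  i=0: a_0=12, p_0 = 12*1 + 0 = 12, q_0 = 12*0 + 1 = 1.
  i=1: a_1=4, p_1 = 4*12 + 1 = 49, q_1 = 4*1 + 0 = 4.
  i=2: a_2=12, p_2 = 12*49 + 12 = 600, q_2 = 12*4 + 1 = 49.
  i=3: a_3=6, p_3 = 6*600 + 49 = 3649, q_3 = 6*49 + 4 = 298.
  i=4: a_4=12, p_4 = 12*3649 + 600 = 44388, q_4 = 12*298 + 49 = 3625.
  i=5: a_5=9, p_5 = 9*44388 + 3649 = 403141, q_5 = 9*3625 + 298 = 32923.
  i=6: a_6=4, p_6 = 4*403141 + 44388 = 1656952, q_6 = 4*32923 + 3625 = 135317.
  i=7: a_7=10, p_7 = 10*1656952 + 403141 = 16972661, q_7 = 10*135317 + 32923 = 1386093.

12/1, 49/4, 600/49, 3649/298, 44388/3625, 403141/32923, 1656952/135317, 16972661/1386093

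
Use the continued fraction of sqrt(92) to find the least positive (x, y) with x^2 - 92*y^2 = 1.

(x, y) = (1151, 120)

First expand sqrt(92) as a continued fraction. With x_i = (sqrt(92) + m_i)/d_i and (m_0, d_0) = (0, 1): a_0 = floor(sqrt(92)) = 9, since 9^2 = 81 <= 92 < 100 = 10^2.
Iterate m_{i+1} = d_i*a_i - m_i, d_{i+1} = (92 - m_{i+1}^2)/d_i, a_{i+1} = floor((a_0 + m_{i+1})/d_{i+1}):
  m_1 = 1*9 - 0 = 9, d_1 = (92 - 9^2)/1 = 11/1 = 11, a_1 = floor((9 + 9)/11) = 1.
  m_2 = 11*1 - 9 = 2, d_2 = (92 - 2^2)/11 = 88/11 = 8, a_2 = floor((9 + 2)/8) = 1.
  m_3 = 8*1 - 2 = 6, d_3 = (92 - 6^2)/8 = 56/8 = 7, a_3 = floor((9 + 6)/7) = 2.
  m_4 = 7*2 - 6 = 8, d_4 = (92 - 8^2)/7 = 28/7 = 4, a_4 = floor((9 + 8)/4) = 4.
  m_5 = 4*4 - 8 = 8, d_5 = (92 - 8^2)/4 = 28/4 = 7, a_5 = floor((9 + 8)/7) = 2.
  m_6 = 7*2 - 8 = 6, d_6 = (92 - 6^2)/7 = 56/7 = 8, a_6 = floor((9 + 6)/8) = 1.
  m_7 = 8*1 - 6 = 2, d_7 = (92 - 2^2)/8 = 88/8 = 11, a_7 = floor((9 + 2)/11) = 1.
  m_8 = 11*1 - 2 = 9, d_8 = (92 - 9^2)/11 = 11/11 = 1, a_8 = floor((9 + 9)/1) = 18.
  m_9 = 1*18 - 9 = 9, d_9 = (92 - 9^2)/1 = 11/1 = 11: (m_9, d_9) = (m_1, d_1) = (9, 11), so from here the quotients repeat a_1, ..., a_8; the period length is 8.
So sqrt(92) = [9; (1, 1, 2, 4, 2, 1, 1, 18)] with period length k = 8.
k is even, so the fundamental solution of x^2 - 92y^2 = 1 is (p_{k-1}, q_{k-1}) = (p_7, q_7); compute convergents through index 7.
Convergents (p_i = a_i*p_{i-1} + p_{i-2}, q_i = a_i*q_{i-1} + q_{i-2} with p_{-2}=0, p_{-1}=1, q_{-2}=1, q_{-1}=0):
  i=0: a_0=9, p_0 = 9*1 + 0 = 9, q_0 = 9*0 + 1 = 1.
  i=1: a_1=1, p_1 = 1*9 + 1 = 10, q_1 = 1*1 + 0 = 1.
  i=2: a_2=1, p_2 = 1*10 + 9 = 19, q_2 = 1*1 + 1 = 2.
  i=3: a_3=2, p_3 = 2*19 + 10 = 48, q_3 = 2*2 + 1 = 5.
  i=4: a_4=4, p_4 = 4*48 + 19 = 211, q_4 = 4*5 + 2 = 22.
  i=5: a_5=2, p_5 = 2*211 + 48 = 470, q_5 = 2*22 + 5 = 49.
  i=6: a_6=1, p_6 = 1*470 + 211 = 681, q_6 = 1*49 + 22 = 71.
  i=7: a_7=1, p_7 = 1*681 + 470 = 1151, q_7 = 1*71 + 49 = 120.
Check: 1151^2 - 92*120^2 = 1324801 - 1324800 = 1, so (x, y) = (1151, 120) solves the equation, and by the theorem it is the least positive solution.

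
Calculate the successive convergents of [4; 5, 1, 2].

4/1, 21/5, 25/6, 71/17

Using the convergent recurrence p_i = a_i*p_{i-1} + p_{i-2}, q_i = a_i*q_{i-1} + q_{i-2} with p_{-2}=0, p_{-1}=1, q_{-2}=1, q_{-1}=0:
  i=0: a_0=4, p_0 = 4*1 + 0 = 4, q_0 = 4*0 + 1 = 1.
  i=1: a_1=5, p_1 = 5*4 + 1 = 21, q_1 = 5*1 + 0 = 5.
  i=2: a_2=1, p_2 = 1*21 + 4 = 25, q_2 = 1*5 + 1 = 6.
  i=3: a_3=2, p_3 = 2*25 + 21 = 71, q_3 = 2*6 + 5 = 17.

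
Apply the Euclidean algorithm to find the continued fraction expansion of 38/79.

[0; 2, 12, 1, 2]

Run the Euclidean algorithm on 38 and 79; the successive quotients are the partial quotients a_0, a_1, ... (each step inverts the fractional part left over by the previous one):
  38 = 0*79 + 38, so a_0 = 0.
  79 = 2*38 + 3, so a_1 = 2.
  38 = 12*3 + 2, so a_2 = 12.
  3 = 1*2 + 1, so a_3 = 1.
  2 = 2*1 + 0, so a_4 = 2.
The remainder reaches 0 after 5 divisions, so the expansion has 5 partial quotients, read off in order.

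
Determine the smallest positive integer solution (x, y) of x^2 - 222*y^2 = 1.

First expand sqrt(222) as a continued fraction. With x_i = (sqrt(222) + m_i)/d_i and (m_0, d_0) = (0, 1): a_0 = floor(sqrt(222)) = 14, since 14^2 = 196 <= 222 < 225 = 15^2.
Iterate m_{i+1} = d_i*a_i - m_i, d_{i+1} = (222 - m_{i+1}^2)/d_i, a_{i+1} = floor((a_0 + m_{i+1})/d_{i+1}):
  m_1 = 1*14 - 0 = 14, d_1 = (222 - 14^2)/1 = 26/1 = 26, a_1 = floor((14 + 14)/26) = 1.
  m_2 = 26*1 - 14 = 12, d_2 = (222 - 12^2)/26 = 78/26 = 3, a_2 = floor((14 + 12)/3) = 8.
  m_3 = 3*8 - 12 = 12, d_3 = (222 - 12^2)/3 = 78/3 = 26, a_3 = floor((14 + 12)/26) = 1.
  m_4 = 26*1 - 12 = 14, d_4 = (222 - 14^2)/26 = 26/26 = 1, a_4 = floor((14 + 14)/1) = 28.
  m_5 = 1*28 - 14 = 14, d_5 = (222 - 14^2)/1 = 26/1 = 26: (m_5, d_5) = (m_1, d_1) = (14, 26), so from here the quotients repeat a_1, ..., a_4; the period length is 4.
So sqrt(222) = [14; (1, 8, 1, 28)] with period length k = 4.
k is even, so the fundamental solution of x^2 - 222y^2 = 1 is (p_{k-1}, q_{k-1}) = (p_3, q_3); compute convergents through index 3.
Convergents (p_i = a_i*p_{i-1} + p_{i-2}, q_i = a_i*q_{i-1} + q_{i-2} with p_{-2}=0, p_{-1}=1, q_{-2}=1, q_{-1}=0):
  i=0: a_0=14, p_0 = 14*1 + 0 = 14, q_0 = 14*0 + 1 = 1.
  i=1: a_1=1, p_1 = 1*14 + 1 = 15, q_1 = 1*1 + 0 = 1.
  i=2: a_2=8, p_2 = 8*15 + 14 = 134, q_2 = 8*1 + 1 = 9.
  i=3: a_3=1, p_3 = 1*134 + 15 = 149, q_3 = 1*9 + 1 = 10.
Check: 149^2 - 222*10^2 = 22201 - 22200 = 1, so (x, y) = (149, 10) solves the equation, and by the theorem it is the least positive solution.

(x, y) = (149, 10)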